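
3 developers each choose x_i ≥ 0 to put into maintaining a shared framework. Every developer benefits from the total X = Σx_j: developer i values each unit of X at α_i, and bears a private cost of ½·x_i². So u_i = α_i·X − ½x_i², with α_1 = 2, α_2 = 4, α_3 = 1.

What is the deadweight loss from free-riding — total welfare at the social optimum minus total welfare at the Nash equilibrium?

Developer i's FOC: ∂u_i/∂x_i = α_i − x_i = 0, so x_i* = α_i.
NE contributions = (2, 4, 1); X = 7.
W^NE = (Σα)·X − ½Σα_i² = 7² − ½·21 = 38.5.
Planner sets x_i = Σα_j = 7 for every i, so X^SO = 3·7 = 21.
W^SO = (Σα)·X^SO − ½·3·(Σα)² = (3/2)·7² = 73.5.
Deadweight loss = W^SO − W^NE = 35.

35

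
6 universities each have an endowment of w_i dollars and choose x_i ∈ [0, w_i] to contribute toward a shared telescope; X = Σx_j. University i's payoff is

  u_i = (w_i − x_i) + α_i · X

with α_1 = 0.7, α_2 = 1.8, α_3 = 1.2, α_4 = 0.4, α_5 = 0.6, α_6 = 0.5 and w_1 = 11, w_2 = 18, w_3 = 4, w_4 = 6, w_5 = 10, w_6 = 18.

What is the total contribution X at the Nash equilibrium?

∂u_i/∂x_i = α_i − 1, so university i contributes w_i if α_i > 1, else 0.
α_i > 1 for i ∈ {2, 3}; NE contributions (0, 18, 4, 0, 0, 0), X = 22.

22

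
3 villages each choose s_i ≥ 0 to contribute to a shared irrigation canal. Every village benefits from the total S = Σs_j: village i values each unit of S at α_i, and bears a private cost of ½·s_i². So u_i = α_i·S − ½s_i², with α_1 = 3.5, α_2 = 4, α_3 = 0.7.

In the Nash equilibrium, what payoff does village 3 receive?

Village i's FOC: ∂u_i/∂s_i = α_i − s_i = 0, so s_i* = α_i.
NE contributions = (3.5, 4, 0.7); S = 8.2.
u_3 = α_3·S − ½·(s_3)² = 0.7·8.2 − ½·0.7² = 5.495.

5.495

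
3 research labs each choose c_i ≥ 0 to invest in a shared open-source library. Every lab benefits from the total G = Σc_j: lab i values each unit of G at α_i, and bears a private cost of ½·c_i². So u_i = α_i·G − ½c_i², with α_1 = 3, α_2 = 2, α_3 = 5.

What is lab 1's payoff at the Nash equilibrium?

25.5

Lab i's FOC: ∂u_i/∂c_i = α_i − c_i = 0, so c_i* = α_i.
NE contributions = (3, 2, 5); G = 10.
u_1 = α_1·G − ½·(c_1)² = 3·10 − ½·3² = 25.5.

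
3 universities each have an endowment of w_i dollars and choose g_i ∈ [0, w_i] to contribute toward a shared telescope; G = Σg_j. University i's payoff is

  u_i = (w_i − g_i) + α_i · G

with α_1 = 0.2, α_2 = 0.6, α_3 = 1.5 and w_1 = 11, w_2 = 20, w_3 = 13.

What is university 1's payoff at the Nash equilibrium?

13.6

∂u_i/∂g_i = α_i − 1, so university i contributes w_i if α_i > 1, else 0.
α_i > 1 for i ∈ {3}; NE contributions (0, 0, 13), G = 13.
u_1 = (11 − 0) + 0.2·13 = 13.6.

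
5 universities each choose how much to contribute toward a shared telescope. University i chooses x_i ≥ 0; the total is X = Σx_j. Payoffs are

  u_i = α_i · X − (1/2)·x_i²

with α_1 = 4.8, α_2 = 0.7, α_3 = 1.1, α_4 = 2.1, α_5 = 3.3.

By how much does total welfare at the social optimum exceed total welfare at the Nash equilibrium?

236.02

University i's FOC: ∂u_i/∂x_i = α_i − x_i = 0, so x_i* = α_i.
NE contributions = (4.8, 0.7, 1.1, 2.1, 3.3); X = 12.
W^NE = (Σα)·X − ½Σα_i² = 12² − ½·40.04 = 123.98.
Planner sets x_i = Σα_j = 12 for every i, so X^SO = 5·12 = 60.
W^SO = (Σα)·X^SO − ½·5·(Σα)² = (5/2)·12² = 360.
Deadweight loss = W^SO − W^NE = 236.02.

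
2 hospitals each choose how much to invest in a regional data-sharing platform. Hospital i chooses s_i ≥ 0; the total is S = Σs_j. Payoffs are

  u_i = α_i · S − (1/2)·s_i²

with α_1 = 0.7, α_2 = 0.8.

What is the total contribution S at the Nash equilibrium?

Hospital i's FOC: ∂u_i/∂s_i = α_i − s_i = 0, so s_i* = α_i.
NE contributions = (0.7, 0.8); S = 1.5.

1.5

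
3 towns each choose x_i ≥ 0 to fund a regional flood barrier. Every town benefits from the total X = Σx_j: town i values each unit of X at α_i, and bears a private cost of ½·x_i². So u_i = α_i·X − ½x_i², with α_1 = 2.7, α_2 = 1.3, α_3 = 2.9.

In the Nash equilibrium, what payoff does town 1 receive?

14.985

Town i's FOC: ∂u_i/∂x_i = α_i − x_i = 0, so x_i* = α_i.
NE contributions = (2.7, 1.3, 2.9); X = 6.9.
u_1 = α_1·X − ½·(x_1)² = 2.7·6.9 − ½·2.7² = 14.985.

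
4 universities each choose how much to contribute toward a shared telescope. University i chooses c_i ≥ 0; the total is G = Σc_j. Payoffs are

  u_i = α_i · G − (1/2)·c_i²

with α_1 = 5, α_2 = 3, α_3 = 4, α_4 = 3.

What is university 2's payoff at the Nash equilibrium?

University i's FOC: ∂u_i/∂c_i = α_i − c_i = 0, so c_i* = α_i.
NE contributions = (5, 3, 4, 3); G = 15.
u_2 = α_2·G − ½·(c_2)² = 3·15 − ½·3² = 40.5.

40.5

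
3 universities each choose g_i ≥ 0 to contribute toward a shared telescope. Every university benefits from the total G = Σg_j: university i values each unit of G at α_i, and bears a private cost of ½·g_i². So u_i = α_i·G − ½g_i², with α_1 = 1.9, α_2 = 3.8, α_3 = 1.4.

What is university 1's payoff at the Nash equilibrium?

University i's FOC: ∂u_i/∂g_i = α_i − g_i = 0, so g_i* = α_i.
NE contributions = (1.9, 3.8, 1.4); G = 7.1.
u_1 = α_1·G − ½·(g_1)² = 1.9·7.1 − ½·1.9² = 11.685.

11.685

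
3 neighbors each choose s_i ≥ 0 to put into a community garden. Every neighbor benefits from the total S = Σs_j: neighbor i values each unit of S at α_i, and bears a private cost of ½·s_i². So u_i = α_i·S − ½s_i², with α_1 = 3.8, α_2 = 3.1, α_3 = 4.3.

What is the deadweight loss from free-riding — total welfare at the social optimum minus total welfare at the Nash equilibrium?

Neighbor i's FOC: ∂u_i/∂s_i = α_i − s_i = 0, so s_i* = α_i.
NE contributions = (3.8, 3.1, 4.3); S = 11.2.
W^NE = (Σα)·S − ½Σα_i² = 11.2² − ½·42.54 = 104.17.
Planner sets s_i = Σα_j = 11.2 for every i, so S^SO = 3·11.2 = 33.6.
W^SO = (Σα)·S^SO − ½·3·(Σα)² = (3/2)·11.2² = 188.16.
Deadweight loss = W^SO − W^NE = 83.99.

83.99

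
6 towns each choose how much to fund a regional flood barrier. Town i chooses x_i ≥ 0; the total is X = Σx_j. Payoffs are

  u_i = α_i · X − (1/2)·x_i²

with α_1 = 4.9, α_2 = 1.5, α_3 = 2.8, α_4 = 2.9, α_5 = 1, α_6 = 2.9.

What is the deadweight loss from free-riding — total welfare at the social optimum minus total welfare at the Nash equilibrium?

Town i's FOC: ∂u_i/∂x_i = α_i − x_i = 0, so x_i* = α_i.
NE contributions = (4.9, 1.5, 2.8, 2.9, 1, 2.9); X = 16.
W^NE = (Σα)·X − ½Σα_i² = 16² − ½·51.92 = 230.04.
Planner sets x_i = Σα_j = 16 for every i, so X^SO = 6·16 = 96.
W^SO = (Σα)·X^SO − ½·6·(Σα)² = (6/2)·16² = 768.
Deadweight loss = W^SO − W^NE = 537.96.

537.96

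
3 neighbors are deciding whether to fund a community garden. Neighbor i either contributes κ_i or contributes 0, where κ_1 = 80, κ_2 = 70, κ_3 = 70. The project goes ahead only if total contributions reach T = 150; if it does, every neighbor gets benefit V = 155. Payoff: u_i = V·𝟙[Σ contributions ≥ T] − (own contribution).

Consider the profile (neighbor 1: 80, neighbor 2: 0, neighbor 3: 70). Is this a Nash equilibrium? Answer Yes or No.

Total = 150 ≥ 150: provided.
Neighbor 1 (pledges 80, payoff 75): dropping to 0 → total 70, payoff 0. No gain.
Neighbor 2 (pledges 0, payoff 155): pledging 70 → total 220, payoff 85. No gain.
Neighbor 3 (pledges 70, payoff 85): dropping to 0 → total 80, payoff 0. No gain.

Yes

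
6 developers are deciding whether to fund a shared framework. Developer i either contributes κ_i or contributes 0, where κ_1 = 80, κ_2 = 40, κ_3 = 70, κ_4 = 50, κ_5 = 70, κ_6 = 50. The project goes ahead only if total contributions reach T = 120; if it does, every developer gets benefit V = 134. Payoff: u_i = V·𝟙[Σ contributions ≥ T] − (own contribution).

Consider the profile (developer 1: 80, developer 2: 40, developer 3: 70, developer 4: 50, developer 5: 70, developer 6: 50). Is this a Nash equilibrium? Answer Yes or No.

Total = 360 ≥ 120: provided.
Developer 1 (pledges 80, payoff 54): dropping to 0 → total 280, payoff 134. Profitable deviation.

No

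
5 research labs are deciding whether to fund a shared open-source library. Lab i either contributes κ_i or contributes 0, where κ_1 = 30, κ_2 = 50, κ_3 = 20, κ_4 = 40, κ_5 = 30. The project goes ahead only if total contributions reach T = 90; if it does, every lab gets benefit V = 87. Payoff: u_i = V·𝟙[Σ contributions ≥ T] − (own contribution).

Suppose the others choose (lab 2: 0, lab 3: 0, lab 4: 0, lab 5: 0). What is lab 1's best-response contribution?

Others' total = 0. Even contributing 30 gives 30 < 90: no benefit either way.
Best response: 0.

0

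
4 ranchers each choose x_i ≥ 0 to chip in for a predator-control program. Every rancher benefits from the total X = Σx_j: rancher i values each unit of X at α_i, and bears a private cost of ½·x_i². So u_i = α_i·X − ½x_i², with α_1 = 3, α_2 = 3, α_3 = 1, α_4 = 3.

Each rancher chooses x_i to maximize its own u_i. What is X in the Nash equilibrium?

10

Rancher i's FOC: ∂u_i/∂x_i = α_i − x_i = 0, so x_i* = α_i.
NE contributions = (3, 3, 1, 3); X = 10.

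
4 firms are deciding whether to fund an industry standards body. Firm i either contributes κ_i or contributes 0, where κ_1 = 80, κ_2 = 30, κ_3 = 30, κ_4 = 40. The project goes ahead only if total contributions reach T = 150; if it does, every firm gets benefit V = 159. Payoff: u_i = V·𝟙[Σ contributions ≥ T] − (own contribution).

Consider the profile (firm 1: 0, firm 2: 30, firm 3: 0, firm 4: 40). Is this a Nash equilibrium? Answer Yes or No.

No

Total = 70 < 150: not provided.
Firm 1 (pledges 0, payoff 0): pledging 80 → total 150, payoff 79. Profitable deviation.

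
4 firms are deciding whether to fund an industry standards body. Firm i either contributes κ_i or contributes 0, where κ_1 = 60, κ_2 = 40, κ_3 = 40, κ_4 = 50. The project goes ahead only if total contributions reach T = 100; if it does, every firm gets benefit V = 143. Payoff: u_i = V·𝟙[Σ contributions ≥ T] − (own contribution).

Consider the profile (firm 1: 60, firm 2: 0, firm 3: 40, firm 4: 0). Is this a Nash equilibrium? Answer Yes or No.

Yes

Total = 100 ≥ 100: provided.
Firm 1 (pledges 60, payoff 83): dropping to 0 → total 40, payoff 0. No gain.
Firm 2 (pledges 0, payoff 143): pledging 40 → total 140, payoff 103. No gain.
Firm 3 (pledges 40, payoff 103): dropping to 0 → total 60, payoff 0. No gain.
Firm 4 (pledges 0, payoff 143): pledging 50 → total 150, payoff 93. No gain.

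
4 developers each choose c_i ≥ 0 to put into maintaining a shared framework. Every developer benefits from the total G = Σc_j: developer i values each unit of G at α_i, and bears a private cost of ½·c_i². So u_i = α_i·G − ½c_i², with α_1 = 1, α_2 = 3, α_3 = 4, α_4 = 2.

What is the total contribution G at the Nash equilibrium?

10

Developer i's FOC: ∂u_i/∂c_i = α_i − c_i = 0, so c_i* = α_i.
NE contributions = (1, 3, 4, 2); G = 10.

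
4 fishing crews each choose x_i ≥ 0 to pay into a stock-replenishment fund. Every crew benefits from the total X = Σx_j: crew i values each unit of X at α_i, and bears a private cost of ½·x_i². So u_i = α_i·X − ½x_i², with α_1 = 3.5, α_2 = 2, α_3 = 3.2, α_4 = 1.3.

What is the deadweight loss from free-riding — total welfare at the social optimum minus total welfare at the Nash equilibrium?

Crew i's FOC: ∂u_i/∂x_i = α_i − x_i = 0, so x_i* = α_i.
NE contributions = (3.5, 2, 3.2, 1.3); X = 10.
W^NE = (Σα)·X − ½Σα_i² = 10² − ½·28.18 = 85.91.
Planner sets x_i = Σα_j = 10 for every i, so X^SO = 4·10 = 40.
W^SO = (Σα)·X^SO − ½·4·(Σα)² = (4/2)·10² = 200.
Deadweight loss = W^SO − W^NE = 114.09.

114.09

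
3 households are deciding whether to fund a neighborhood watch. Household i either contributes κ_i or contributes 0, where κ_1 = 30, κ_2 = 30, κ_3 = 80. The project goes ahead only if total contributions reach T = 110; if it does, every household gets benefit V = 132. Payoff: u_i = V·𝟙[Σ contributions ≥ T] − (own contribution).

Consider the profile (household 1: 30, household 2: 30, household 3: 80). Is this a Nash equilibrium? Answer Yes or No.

No

Total = 140 ≥ 110: provided.
Household 1 (pledges 30, payoff 102): dropping to 0 → total 110, payoff 132. Profitable deviation.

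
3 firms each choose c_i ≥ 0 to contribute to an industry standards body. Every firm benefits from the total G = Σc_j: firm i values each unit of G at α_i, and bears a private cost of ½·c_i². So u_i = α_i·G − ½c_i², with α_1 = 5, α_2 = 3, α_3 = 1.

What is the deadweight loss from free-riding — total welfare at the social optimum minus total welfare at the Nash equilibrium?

Firm i's FOC: ∂u_i/∂c_i = α_i − c_i = 0, so c_i* = α_i.
NE contributions = (5, 3, 1); G = 9.
W^NE = (Σα)·G − ½Σα_i² = 9² − ½·35 = 63.5.
Planner sets c_i = Σα_j = 9 for every i, so G^SO = 3·9 = 27.
W^SO = (Σα)·G^SO − ½·3·(Σα)² = (3/2)·9² = 121.5.
Deadweight loss = W^SO − W^NE = 58.

58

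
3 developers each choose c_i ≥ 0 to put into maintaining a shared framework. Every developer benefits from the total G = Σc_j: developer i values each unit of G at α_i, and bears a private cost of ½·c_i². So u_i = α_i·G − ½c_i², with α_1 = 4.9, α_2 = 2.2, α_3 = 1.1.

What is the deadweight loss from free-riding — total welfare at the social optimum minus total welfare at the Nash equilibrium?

48.65

Developer i's FOC: ∂u_i/∂c_i = α_i − c_i = 0, so c_i* = α_i.
NE contributions = (4.9, 2.2, 1.1); G = 8.2.
W^NE = (Σα)·G − ½Σα_i² = 8.2² − ½·30.06 = 52.21.
Planner sets c_i = Σα_j = 8.2 for every i, so G^SO = 3·8.2 = 24.6.
W^SO = (Σα)·G^SO − ½·3·(Σα)² = (3/2)·8.2² = 100.86.
Deadweight loss = W^SO − W^NE = 48.65.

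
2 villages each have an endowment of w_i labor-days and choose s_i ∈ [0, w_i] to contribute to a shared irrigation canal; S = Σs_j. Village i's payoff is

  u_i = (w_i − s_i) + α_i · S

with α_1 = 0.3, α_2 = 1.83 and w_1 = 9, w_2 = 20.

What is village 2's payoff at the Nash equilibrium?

∂u_i/∂s_i = α_i − 1, so village i contributes w_i if α_i > 1, else 0.
α_i > 1 for i ∈ {2}; NE contributions (0, 20), S = 20.
u_2 = (20 − 20) + 1.83·20 = 36.6.

36.6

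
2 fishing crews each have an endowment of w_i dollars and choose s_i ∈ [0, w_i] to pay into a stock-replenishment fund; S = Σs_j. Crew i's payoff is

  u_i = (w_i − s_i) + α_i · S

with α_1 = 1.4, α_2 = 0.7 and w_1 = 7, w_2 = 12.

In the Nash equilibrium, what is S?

∂u_i/∂s_i = α_i − 1, so crew i contributes w_i if α_i > 1, else 0.
α_i > 1 for i ∈ {1}; NE contributions (7, 0), S = 7.

7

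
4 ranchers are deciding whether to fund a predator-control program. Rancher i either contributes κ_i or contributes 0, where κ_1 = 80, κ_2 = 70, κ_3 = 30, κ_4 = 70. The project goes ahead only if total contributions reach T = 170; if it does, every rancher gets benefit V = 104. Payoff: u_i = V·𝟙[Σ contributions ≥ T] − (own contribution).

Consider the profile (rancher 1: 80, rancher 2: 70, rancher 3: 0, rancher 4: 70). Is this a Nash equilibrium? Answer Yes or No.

Total = 220 ≥ 170: provided.
Rancher 1 (pledges 80, payoff 24): dropping to 0 → total 140, payoff 0. No gain.
Rancher 2 (pledges 70, payoff 34): dropping to 0 → total 150, payoff 0. No gain.
Rancher 3 (pledges 0, payoff 104): pledging 30 → total 250, payoff 74. No gain.
Rancher 4 (pledges 70, payoff 34): dropping to 0 → total 150, payoff 0. No gain.

Yes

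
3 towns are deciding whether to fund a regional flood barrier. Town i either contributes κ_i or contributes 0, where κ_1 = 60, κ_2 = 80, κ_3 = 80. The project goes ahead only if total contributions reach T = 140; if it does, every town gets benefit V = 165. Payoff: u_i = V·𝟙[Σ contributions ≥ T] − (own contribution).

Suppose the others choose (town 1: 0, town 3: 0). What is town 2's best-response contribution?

Others' total = 0. Even contributing 80 gives 80 < 140: no benefit either way.
Best response: 0.

0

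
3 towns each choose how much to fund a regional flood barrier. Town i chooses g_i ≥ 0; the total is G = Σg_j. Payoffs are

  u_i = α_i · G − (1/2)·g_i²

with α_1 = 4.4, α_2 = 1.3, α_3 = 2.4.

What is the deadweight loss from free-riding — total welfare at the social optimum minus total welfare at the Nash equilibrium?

46.21

Town i's FOC: ∂u_i/∂g_i = α_i − g_i = 0, so g_i* = α_i.
NE contributions = (4.4, 1.3, 2.4); G = 8.1.
W^NE = (Σα)·G − ½Σα_i² = 8.1² − ½·26.81 = 52.205.
Planner sets g_i = Σα_j = 8.1 for every i, so G^SO = 3·8.1 = 24.3.
W^SO = (Σα)·G^SO − ½·3·(Σα)² = (3/2)·8.1² = 98.415.
Deadweight loss = W^SO − W^NE = 46.21.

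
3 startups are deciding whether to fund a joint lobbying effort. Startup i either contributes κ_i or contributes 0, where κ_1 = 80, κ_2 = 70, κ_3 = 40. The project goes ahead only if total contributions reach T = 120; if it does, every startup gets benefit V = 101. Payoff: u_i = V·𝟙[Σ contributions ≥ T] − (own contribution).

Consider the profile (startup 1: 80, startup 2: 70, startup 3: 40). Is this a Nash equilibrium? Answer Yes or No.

No

Total = 190 ≥ 120: provided.
Startup 1 (pledges 80, payoff 21): dropping to 0 → total 110, payoff 0. No gain.
Startup 2 (pledges 70, payoff 31): dropping to 0 → total 120, payoff 101. Profitable deviation.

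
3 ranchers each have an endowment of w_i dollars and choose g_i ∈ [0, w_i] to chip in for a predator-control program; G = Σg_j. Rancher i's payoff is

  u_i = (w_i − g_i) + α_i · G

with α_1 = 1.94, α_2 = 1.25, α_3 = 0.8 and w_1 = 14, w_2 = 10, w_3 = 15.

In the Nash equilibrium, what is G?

∂u_i/∂g_i = α_i − 1, so rancher i contributes w_i if α_i > 1, else 0.
α_i > 1 for i ∈ {1, 2}; NE contributions (14, 10, 0), G = 24.

24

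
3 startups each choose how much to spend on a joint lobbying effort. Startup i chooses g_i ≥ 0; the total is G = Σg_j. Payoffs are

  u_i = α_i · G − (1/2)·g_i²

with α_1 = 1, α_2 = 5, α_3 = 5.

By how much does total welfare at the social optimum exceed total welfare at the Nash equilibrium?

Startup i's FOC: ∂u_i/∂g_i = α_i − g_i = 0, so g_i* = α_i.
NE contributions = (1, 5, 5); G = 11.
W^NE = (Σα)·G − ½Σα_i² = 11² − ½·51 = 95.5.
Planner sets g_i = Σα_j = 11 for every i, so G^SO = 3·11 = 33.
W^SO = (Σα)·G^SO − ½·3·(Σα)² = (3/2)·11² = 181.5.
Deadweight loss = W^SO − W^NE = 86.

86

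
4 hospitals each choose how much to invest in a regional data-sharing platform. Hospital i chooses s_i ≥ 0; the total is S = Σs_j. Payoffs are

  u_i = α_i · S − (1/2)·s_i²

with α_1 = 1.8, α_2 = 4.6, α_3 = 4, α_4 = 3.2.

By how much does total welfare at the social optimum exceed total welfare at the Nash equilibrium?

Hospital i's FOC: ∂u_i/∂s_i = α_i − s_i = 0, so s_i* = α_i.
NE contributions = (1.8, 4.6, 4, 3.2); S = 13.6.
W^NE = (Σα)·S − ½Σα_i² = 13.6² − ½·50.64 = 159.64.
Planner sets s_i = Σα_j = 13.6 for every i, so S^SO = 4·13.6 = 54.4.
W^SO = (Σα)·S^SO − ½·4·(Σα)² = (4/2)·13.6² = 369.92.
Deadweight loss = W^SO − W^NE = 210.28.

210.28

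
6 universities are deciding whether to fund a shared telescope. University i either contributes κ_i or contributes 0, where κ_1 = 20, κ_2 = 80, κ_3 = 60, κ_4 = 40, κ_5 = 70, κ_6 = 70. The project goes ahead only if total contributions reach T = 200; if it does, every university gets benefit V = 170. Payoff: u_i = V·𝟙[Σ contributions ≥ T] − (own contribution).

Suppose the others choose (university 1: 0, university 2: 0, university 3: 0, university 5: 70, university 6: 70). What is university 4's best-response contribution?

Others' total = 140. Even contributing 40 gives 180 < 200: no benefit either way.
Best response: 0.

0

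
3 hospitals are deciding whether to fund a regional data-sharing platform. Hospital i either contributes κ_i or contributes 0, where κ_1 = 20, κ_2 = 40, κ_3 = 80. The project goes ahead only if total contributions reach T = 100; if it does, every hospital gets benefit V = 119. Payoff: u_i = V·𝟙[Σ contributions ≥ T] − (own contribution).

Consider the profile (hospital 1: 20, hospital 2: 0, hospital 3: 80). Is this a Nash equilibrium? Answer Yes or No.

Yes

Total = 100 ≥ 100: provided.
Hospital 1 (pledges 20, payoff 99): dropping to 0 → total 80, payoff 0. No gain.
Hospital 2 (pledges 0, payoff 119): pledging 40 → total 140, payoff 79. No gain.
Hospital 3 (pledges 80, payoff 39): dropping to 0 → total 20, payoff 0. No gain.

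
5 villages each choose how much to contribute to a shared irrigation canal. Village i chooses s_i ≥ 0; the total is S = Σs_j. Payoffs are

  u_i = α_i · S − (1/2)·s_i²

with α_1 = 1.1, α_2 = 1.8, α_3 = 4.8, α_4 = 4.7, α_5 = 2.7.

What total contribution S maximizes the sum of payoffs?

Planner FOC: ∂(Σu_j)/∂s_i = (Σα_j) − s_i = 0, so s_i^SO = Σα_j = 15.1 for every i; S^SO = 75.5.

75.5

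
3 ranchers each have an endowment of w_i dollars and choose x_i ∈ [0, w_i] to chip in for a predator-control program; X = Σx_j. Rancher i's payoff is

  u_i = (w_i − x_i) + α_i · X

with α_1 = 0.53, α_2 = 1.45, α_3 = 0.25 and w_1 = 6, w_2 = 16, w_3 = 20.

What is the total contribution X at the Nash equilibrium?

16

∂u_i/∂x_i = α_i − 1, so rancher i contributes w_i if α_i > 1, else 0.
α_i > 1 for i ∈ {2}; NE contributions (0, 16, 0), X = 16.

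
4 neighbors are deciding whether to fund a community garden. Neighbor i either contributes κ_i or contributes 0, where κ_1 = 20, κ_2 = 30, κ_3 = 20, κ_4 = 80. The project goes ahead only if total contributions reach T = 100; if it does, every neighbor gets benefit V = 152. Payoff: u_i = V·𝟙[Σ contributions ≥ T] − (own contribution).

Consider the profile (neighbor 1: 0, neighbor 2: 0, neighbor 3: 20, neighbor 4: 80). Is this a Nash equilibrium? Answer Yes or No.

Total = 100 ≥ 100: provided.
Neighbor 1 (pledges 0, payoff 152): pledging 20 → total 120, payoff 132. No gain.
Neighbor 2 (pledges 0, payoff 152): pledging 30 → total 130, payoff 122. No gain.
Neighbor 3 (pledges 20, payoff 132): dropping to 0 → total 80, payoff 0. No gain.
Neighbor 4 (pledges 80, payoff 72): dropping to 0 → total 20, payoff 0. No gain.

Yes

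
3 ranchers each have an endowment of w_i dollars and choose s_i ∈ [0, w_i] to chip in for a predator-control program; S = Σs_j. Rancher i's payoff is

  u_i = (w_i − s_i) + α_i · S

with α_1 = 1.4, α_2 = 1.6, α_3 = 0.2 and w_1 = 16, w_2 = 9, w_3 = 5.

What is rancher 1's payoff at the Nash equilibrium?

35

∂u_i/∂s_i = α_i − 1, so rancher i contributes w_i if α_i > 1, else 0.
α_i > 1 for i ∈ {1, 2}; NE contributions (16, 9, 0), S = 25.
u_1 = (16 − 16) + 1.4·25 = 35.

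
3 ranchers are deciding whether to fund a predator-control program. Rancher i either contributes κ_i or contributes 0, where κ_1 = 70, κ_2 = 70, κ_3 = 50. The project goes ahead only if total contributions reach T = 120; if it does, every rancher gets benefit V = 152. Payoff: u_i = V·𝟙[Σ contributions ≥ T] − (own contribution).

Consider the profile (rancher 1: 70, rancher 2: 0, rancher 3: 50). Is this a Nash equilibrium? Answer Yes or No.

Total = 120 ≥ 120: provided.
Rancher 1 (pledges 70, payoff 82): dropping to 0 → total 50, payoff 0. No gain.
Rancher 2 (pledges 0, payoff 152): pledging 70 → total 190, payoff 82. No gain.
Rancher 3 (pledges 50, payoff 102): dropping to 0 → total 70, payoff 0. No gain.

Yes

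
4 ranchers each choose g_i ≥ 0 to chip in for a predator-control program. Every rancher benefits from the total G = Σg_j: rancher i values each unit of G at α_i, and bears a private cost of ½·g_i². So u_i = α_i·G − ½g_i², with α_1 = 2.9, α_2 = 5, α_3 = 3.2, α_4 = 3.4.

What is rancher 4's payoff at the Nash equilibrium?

43.52

Rancher i's FOC: ∂u_i/∂g_i = α_i − g_i = 0, so g_i* = α_i.
NE contributions = (2.9, 5, 3.2, 3.4); G = 14.5.
u_4 = α_4·G − ½·(g_4)² = 3.4·14.5 − ½·3.4² = 43.52.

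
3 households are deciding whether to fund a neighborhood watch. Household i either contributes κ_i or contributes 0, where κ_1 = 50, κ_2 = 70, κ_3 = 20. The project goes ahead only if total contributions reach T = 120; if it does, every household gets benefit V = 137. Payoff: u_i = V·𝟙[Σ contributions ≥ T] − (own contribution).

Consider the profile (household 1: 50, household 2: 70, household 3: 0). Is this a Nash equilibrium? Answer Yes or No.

Yes

Total = 120 ≥ 120: provided.
Household 1 (pledges 50, payoff 87): dropping to 0 → total 70, payoff 0. No gain.
Household 2 (pledges 70, payoff 67): dropping to 0 → total 50, payoff 0. No gain.
Household 3 (pledges 0, payoff 137): pledging 20 → total 140, payoff 117. No gain.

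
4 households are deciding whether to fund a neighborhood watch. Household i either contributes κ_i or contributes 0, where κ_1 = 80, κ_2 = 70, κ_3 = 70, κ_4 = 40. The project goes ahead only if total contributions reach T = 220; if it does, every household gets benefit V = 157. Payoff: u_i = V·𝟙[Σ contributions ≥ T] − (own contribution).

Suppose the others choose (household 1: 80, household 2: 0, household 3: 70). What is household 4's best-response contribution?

0

Others' total = 150. Even contributing 40 gives 190 < 220: no benefit either way.
Best response: 0.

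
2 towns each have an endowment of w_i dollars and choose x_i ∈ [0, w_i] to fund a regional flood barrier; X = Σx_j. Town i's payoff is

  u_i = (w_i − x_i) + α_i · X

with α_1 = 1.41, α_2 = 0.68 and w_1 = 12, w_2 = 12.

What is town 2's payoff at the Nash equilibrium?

∂u_i/∂x_i = α_i − 1, so town i contributes w_i if α_i > 1, else 0.
α_i > 1 for i ∈ {1}; NE contributions (12, 0), X = 12.
u_2 = (12 − 0) + 0.68·12 = 20.16.

20.16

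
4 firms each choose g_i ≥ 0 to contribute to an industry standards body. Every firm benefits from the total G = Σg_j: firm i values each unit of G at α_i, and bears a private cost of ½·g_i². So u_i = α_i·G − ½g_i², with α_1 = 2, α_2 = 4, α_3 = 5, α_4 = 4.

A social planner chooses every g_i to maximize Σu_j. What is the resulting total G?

60

Planner FOC: ∂(Σu_j)/∂g_i = (Σα_j) − g_i = 0, so g_i^SO = Σα_j = 15 for every i; G^SO = 60.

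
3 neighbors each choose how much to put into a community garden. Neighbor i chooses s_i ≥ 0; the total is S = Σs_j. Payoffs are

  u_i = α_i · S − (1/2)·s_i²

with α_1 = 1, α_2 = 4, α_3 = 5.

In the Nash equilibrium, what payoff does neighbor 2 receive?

Neighbor i's FOC: ∂u_i/∂s_i = α_i − s_i = 0, so s_i* = α_i.
NE contributions = (1, 4, 5); S = 10.
u_2 = α_2·S − ½·(s_2)² = 4·10 − ½·4² = 32.

32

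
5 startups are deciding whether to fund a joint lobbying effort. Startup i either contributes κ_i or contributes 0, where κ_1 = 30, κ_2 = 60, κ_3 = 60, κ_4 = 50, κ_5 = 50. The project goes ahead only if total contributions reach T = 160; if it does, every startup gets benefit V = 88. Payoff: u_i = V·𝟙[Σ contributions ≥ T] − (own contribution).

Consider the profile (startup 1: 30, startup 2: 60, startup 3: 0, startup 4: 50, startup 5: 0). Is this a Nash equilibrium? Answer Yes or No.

Total = 140 < 160: not provided.
Startup 1 (pledges 30, payoff -30): dropping to 0 → total 110, payoff 0. Profitable deviation.

No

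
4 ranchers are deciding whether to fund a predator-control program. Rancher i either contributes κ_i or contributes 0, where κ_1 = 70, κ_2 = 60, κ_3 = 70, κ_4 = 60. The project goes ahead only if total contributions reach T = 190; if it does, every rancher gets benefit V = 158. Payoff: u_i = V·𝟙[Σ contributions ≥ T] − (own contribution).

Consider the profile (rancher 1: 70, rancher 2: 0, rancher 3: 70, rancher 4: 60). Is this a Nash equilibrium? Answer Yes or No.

Total = 200 ≥ 190: provided.
Rancher 1 (pledges 70, payoff 88): dropping to 0 → total 130, payoff 0. No gain.
Rancher 2 (pledges 0, payoff 158): pledging 60 → total 260, payoff 98. No gain.
Rancher 3 (pledges 70, payoff 88): dropping to 0 → total 130, payoff 0. No gain.
Rancher 4 (pledges 60, payoff 98): dropping to 0 → total 140, payoff 0. No gain.

Yes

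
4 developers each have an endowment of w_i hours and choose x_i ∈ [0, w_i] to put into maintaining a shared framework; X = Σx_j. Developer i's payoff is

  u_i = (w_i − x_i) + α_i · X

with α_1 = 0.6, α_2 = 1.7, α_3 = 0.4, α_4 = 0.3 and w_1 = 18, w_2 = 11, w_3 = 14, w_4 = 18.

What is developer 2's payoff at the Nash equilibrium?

∂u_i/∂x_i = α_i − 1, so developer i contributes w_i if α_i > 1, else 0.
α_i > 1 for i ∈ {2}; NE contributions (0, 11, 0, 0), X = 11.
u_2 = (11 − 11) + 1.7·11 = 18.7.

18.7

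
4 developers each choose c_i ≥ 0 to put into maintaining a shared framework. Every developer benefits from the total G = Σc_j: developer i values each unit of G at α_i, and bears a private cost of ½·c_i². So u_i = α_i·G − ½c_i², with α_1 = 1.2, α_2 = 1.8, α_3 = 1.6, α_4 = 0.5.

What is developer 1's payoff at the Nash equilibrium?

5.4

Developer i's FOC: ∂u_i/∂c_i = α_i − c_i = 0, so c_i* = α_i.
NE contributions = (1.2, 1.8, 1.6, 0.5); G = 5.1.
u_1 = α_1·G − ½·(c_1)² = 1.2·5.1 − ½·1.2² = 5.4.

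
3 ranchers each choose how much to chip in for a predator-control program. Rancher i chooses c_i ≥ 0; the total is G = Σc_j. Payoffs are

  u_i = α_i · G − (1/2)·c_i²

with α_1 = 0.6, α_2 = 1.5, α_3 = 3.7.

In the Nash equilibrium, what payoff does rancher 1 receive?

3.3

Rancher i's FOC: ∂u_i/∂c_i = α_i − c_i = 0, so c_i* = α_i.
NE contributions = (0.6, 1.5, 3.7); G = 5.8.
u_1 = α_1·G − ½·(c_1)² = 0.6·5.8 − ½·0.6² = 3.3.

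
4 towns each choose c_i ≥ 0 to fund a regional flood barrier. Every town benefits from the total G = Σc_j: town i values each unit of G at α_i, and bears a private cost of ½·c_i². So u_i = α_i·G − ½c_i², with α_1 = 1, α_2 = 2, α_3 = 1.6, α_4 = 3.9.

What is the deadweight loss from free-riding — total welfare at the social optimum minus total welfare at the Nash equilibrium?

83.635

Town i's FOC: ∂u_i/∂c_i = α_i − c_i = 0, so c_i* = α_i.
NE contributions = (1, 2, 1.6, 3.9); G = 8.5.
W^NE = (Σα)·G − ½Σα_i² = 8.5² − ½·22.77 = 60.865.
Planner sets c_i = Σα_j = 8.5 for every i, so G^SO = 4·8.5 = 34.
W^SO = (Σα)·G^SO − ½·4·(Σα)² = (4/2)·8.5² = 144.5.
Deadweight loss = W^SO − W^NE = 83.635.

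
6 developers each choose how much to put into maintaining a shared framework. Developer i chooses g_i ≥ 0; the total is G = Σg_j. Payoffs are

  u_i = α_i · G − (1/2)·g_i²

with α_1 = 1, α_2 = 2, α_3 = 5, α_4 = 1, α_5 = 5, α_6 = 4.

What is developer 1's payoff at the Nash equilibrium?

Developer i's FOC: ∂u_i/∂g_i = α_i − g_i = 0, so g_i* = α_i.
NE contributions = (1, 2, 5, 1, 5, 4); G = 18.
u_1 = α_1·G − ½·(g_1)² = 1·18 − ½·1² = 17.5.

17.5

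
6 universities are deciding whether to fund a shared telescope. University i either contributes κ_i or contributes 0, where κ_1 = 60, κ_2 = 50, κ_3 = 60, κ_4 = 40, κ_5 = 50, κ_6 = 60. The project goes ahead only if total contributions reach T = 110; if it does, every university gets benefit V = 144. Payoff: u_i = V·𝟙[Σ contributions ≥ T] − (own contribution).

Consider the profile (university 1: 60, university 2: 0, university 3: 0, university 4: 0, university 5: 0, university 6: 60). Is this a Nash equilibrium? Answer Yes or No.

Total = 120 ≥ 110: provided.
University 1 (pledges 60, payoff 84): dropping to 0 → total 60, payoff 0. No gain.
University 2 (pledges 0, payoff 144): pledging 50 → total 170, payoff 94. No gain.
University 3 (pledges 0, payoff 144): pledging 60 → total 180, payoff 84. No gain.
University 4 (pledges 0, payoff 144): pledging 40 → total 160, payoff 104. No gain.
University 5 (pledges 0, payoff 144): pledging 50 → total 170, payoff 94. No gain.
University 6 (pledges 60, payoff 84): dropping to 0 → total 60, payoff 0. No gain.

Yes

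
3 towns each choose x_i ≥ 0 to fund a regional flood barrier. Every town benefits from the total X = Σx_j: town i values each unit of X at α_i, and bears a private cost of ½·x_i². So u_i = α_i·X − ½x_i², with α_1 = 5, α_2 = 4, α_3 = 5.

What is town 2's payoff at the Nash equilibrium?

48

Town i's FOC: ∂u_i/∂x_i = α_i − x_i = 0, so x_i* = α_i.
NE contributions = (5, 4, 5); X = 14.
u_2 = α_2·X − ½·(x_2)² = 4·14 − ½·4² = 48.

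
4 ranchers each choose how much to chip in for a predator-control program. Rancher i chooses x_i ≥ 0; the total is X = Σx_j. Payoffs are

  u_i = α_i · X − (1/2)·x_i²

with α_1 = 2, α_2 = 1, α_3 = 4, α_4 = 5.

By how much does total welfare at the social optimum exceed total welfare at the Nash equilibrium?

167

Rancher i's FOC: ∂u_i/∂x_i = α_i − x_i = 0, so x_i* = α_i.
NE contributions = (2, 1, 4, 5); X = 12.
W^NE = (Σα)·X − ½Σα_i² = 12² − ½·46 = 121.
Planner sets x_i = Σα_j = 12 for every i, so X^SO = 4·12 = 48.
W^SO = (Σα)·X^SO − ½·4·(Σα)² = (4/2)·12² = 288.
Deadweight loss = W^SO − W^NE = 167.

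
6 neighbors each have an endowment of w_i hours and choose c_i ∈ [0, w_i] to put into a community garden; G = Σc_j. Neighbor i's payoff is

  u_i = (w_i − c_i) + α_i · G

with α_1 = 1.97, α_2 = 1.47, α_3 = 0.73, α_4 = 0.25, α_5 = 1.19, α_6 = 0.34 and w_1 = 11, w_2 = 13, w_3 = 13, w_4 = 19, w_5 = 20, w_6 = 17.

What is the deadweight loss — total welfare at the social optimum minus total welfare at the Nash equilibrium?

∂u_i/∂c_i = α_i − 1, so neighbor i contributes w_i if α_i > 1, else 0.
α_i > 1 for i ∈ {1, 2, 5}; NE contributions (11, 13, 0, 0, 20, 0), G = 44.
W^NE = Σw_i − G^NE + (Σα_i)·G^NE = 93 + 4.95·44 = 310.8.
Planner: ∂(Σu_j)/∂c_i = Σα_j − 1 = 4.95 > 0, so everyone contributes w_i; G^SO = 93, W^SO = 93 + 4.95·93 = 553.35.
Deadweight loss = 242.55.

242.55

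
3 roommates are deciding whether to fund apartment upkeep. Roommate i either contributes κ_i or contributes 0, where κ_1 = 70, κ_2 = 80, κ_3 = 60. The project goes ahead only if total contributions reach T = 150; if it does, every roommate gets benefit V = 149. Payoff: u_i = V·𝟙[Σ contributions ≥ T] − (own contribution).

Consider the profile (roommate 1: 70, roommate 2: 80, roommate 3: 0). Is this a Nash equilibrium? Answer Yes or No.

Total = 150 ≥ 150: provided.
Roommate 1 (pledges 70, payoff 79): dropping to 0 → total 80, payoff 0. No gain.
Roommate 2 (pledges 80, payoff 69): dropping to 0 → total 70, payoff 0. No gain.
Roommate 3 (pledges 0, payoff 149): pledging 60 → total 210, payoff 89. No gain.

Yes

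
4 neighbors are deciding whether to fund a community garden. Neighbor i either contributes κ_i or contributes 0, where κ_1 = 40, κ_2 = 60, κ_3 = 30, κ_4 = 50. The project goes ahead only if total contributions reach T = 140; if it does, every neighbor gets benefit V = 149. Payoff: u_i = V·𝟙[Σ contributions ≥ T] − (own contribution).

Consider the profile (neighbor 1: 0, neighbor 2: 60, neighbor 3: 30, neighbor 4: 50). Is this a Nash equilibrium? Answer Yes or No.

Yes

Total = 140 ≥ 140: provided.
Neighbor 1 (pledges 0, payoff 149): pledging 40 → total 180, payoff 109. No gain.
Neighbor 2 (pledges 60, payoff 89): dropping to 0 → total 80, payoff 0. No gain.
Neighbor 3 (pledges 30, payoff 119): dropping to 0 → total 110, payoff 0. No gain.
Neighbor 4 (pledges 50, payoff 99): dropping to 0 → total 90, payoff 0. No gain.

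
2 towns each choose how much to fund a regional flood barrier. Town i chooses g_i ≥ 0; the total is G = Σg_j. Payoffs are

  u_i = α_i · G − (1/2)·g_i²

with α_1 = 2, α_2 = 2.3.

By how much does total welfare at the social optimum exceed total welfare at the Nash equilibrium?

Town i's FOC: ∂u_i/∂g_i = α_i − g_i = 0, so g_i* = α_i.
NE contributions = (2, 2.3); G = 4.3.
W^NE = (Σα)·G − ½Σα_i² = 4.3² − ½·9.29 = 13.845.
Planner sets g_i = Σα_j = 4.3 for every i, so G^SO = 2·4.3 = 8.6.
W^SO = (Σα)·G^SO − ½·2·(Σα)² = (2/2)·4.3² = 18.49.
Deadweight loss = W^SO − W^NE = 4.645.

4.645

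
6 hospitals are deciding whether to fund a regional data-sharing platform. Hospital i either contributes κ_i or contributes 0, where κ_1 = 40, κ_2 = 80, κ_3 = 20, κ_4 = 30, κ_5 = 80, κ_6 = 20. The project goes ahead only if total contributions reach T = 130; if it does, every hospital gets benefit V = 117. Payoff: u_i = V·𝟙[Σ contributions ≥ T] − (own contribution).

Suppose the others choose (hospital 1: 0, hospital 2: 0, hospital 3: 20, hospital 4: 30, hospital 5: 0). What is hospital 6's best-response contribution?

0

Others' total = 50. Even contributing 20 gives 70 < 130: no benefit either way.
Best response: 0.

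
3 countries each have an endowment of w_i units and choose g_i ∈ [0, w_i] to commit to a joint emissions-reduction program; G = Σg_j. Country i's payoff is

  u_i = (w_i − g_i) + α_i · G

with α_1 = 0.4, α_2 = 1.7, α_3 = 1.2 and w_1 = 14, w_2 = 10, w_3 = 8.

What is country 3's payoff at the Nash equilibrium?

∂u_i/∂g_i = α_i − 1, so country i contributes w_i if α_i > 1, else 0.
α_i > 1 for i ∈ {2, 3}; NE contributions (0, 10, 8), G = 18.
u_3 = (8 − 8) + 1.2·18 = 21.6.

21.6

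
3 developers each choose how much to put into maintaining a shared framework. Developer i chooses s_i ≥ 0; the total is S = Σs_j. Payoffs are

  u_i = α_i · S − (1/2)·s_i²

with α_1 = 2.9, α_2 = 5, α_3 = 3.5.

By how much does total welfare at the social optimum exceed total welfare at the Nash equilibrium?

87.81

Developer i's FOC: ∂u_i/∂s_i = α_i − s_i = 0, so s_i* = α_i.
NE contributions = (2.9, 5, 3.5); S = 11.4.
W^NE = (Σα)·S − ½Σα_i² = 11.4² − ½·45.66 = 107.13.
Planner sets s_i = Σα_j = 11.4 for every i, so S^SO = 3·11.4 = 34.2.
W^SO = (Σα)·S^SO − ½·3·(Σα)² = (3/2)·11.4² = 194.94.
Deadweight loss = W^SO − W^NE = 87.81.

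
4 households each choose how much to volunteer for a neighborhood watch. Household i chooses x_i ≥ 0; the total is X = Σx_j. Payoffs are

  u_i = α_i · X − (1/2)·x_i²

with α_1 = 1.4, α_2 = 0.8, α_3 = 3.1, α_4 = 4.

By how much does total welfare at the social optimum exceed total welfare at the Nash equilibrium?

100.595

Household i's FOC: ∂u_i/∂x_i = α_i − x_i = 0, so x_i* = α_i.
NE contributions = (1.4, 0.8, 3.1, 4); X = 9.3.
W^NE = (Σα)·X − ½Σα_i² = 9.3² − ½·28.21 = 72.385.
Planner sets x_i = Σα_j = 9.3 for every i, so X^SO = 4·9.3 = 37.2.
W^SO = (Σα)·X^SO − ½·4·(Σα)² = (4/2)·9.3² = 172.98.
Deadweight loss = W^SO − W^NE = 100.595.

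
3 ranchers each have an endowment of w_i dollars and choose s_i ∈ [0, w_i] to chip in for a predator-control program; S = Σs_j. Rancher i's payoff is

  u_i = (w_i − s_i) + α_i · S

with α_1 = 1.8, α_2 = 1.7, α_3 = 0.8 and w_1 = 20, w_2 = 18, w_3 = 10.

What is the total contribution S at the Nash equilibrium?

∂u_i/∂s_i = α_i − 1, so rancher i contributes w_i if α_i > 1, else 0.
α_i > 1 for i ∈ {1, 2}; NE contributions (20, 18, 0), S = 38.

38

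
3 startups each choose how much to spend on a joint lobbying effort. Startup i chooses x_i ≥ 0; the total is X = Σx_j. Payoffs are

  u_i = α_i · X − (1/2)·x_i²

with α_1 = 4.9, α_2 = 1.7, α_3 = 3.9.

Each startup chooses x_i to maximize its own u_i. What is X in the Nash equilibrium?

Startup i's FOC: ∂u_i/∂x_i = α_i − x_i = 0, so x_i* = α_i.
NE contributions = (4.9, 1.7, 3.9); X = 10.5.

10.5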